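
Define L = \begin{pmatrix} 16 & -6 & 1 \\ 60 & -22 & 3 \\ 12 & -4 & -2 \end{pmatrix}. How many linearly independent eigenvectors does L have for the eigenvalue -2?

L + 2I = [[18, -6, 1], [60, -20, 3], [12, -4, 0]].
This matrix has rank 2, so its null space has dimension 3 − 2 = 1.

1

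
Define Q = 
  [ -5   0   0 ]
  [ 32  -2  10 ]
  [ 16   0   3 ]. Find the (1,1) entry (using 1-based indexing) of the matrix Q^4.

Characteristic polynomial: s^3 + 4s^2 - 11s - 30 = (s - 3)(s + 2)(s + 5), so the eigenvalues are -5, -2, 3.
s=-5: eigenvector (1, -4, -2).
s=-2: eigenvector (0, 1, 0).
s=3: eigenvector (0, 2, 1).
P = [[1, 0, 0], [-4, 1, 2], [-2, 0, 1]], D = diag(-5, -2, 3), P⁻¹ = [[1, 0, 0], [0, 1, -2], [2, 0, 1]].
Q⁴ = P·diag(625, 16, 81)·P⁻¹ = [[625, 0, 0], [-2176, 16, 130], [-1088, 0, 81]].
The requested entry is 625.

625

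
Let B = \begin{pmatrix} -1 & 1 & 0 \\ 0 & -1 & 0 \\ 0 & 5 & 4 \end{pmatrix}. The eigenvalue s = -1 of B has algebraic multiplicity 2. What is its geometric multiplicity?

1

B + 1I = [[0, 1, 0], [0, 0, 0], [0, 5, 5]].
This matrix has rank 2, so its null space has dimension 3 − 2 = 1.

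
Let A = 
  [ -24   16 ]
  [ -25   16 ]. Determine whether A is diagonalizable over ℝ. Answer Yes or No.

No

Characteristic polynomial: p(r) = r^2 + 8r + 16 = (r + 4)^2.
r = -4 has algebraic multiplicity 2; rank(A + 4I) = 1, so geometric multiplicity = 1.
Geometric multiplicity < algebraic multiplicity, so A is not diagonalizable.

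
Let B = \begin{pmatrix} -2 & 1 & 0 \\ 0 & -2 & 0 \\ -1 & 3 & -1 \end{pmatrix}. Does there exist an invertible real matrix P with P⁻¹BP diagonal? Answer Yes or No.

Characteristic polynomial: p(μ) = μ^3 + 5μ^2 + 8μ + 4 = (μ + 1)(μ + 2)^2.
μ = -2 has algebraic multiplicity 2; rank(B + 2I) = 2, so geometric multiplicity = 1.
Geometric multiplicity < algebraic multiplicity, so B is not diagonalizable.

No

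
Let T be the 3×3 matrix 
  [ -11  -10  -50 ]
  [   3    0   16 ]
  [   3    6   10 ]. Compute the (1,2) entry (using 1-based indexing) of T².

Characteristic polynomial: μ^3 + μ^2 - 26μ + 24 = (μ - 4)(μ - 1)(μ + 6), so the eigenvalues are -6, 1, 4.
μ=-6: eigenvector (-2, 1, 0).
μ=1: eigenvector (5, -1, -1).
μ=4: eigenvector (-4, 1, 1).
P = [[-2, 5, -4], [1, -1, 1], [0, -1, 1]], D = diag(-6, 1, 4), P⁻¹ = [[0, 1, -1], [1, 2, 2], [1, 2, 3]].
T² = P·diag(36, 1, 16)·P⁻¹ = [[-59, -190, -110], [15, 66, 10], [15, 30, 46]].
The requested entry is -190.

-190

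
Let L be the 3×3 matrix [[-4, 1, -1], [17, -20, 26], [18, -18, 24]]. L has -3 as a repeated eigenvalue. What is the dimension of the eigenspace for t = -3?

1

L + 3I = [[-1, 1, -1], [17, -17, 26], [18, -18, 27]].
This matrix has rank 2, so its null space has dimension 3 − 2 = 1.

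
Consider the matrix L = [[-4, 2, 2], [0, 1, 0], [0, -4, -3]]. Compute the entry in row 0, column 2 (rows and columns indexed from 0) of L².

-14

Characteristic polynomial: λ^3 + 6λ^2 + 5λ - 12 = (λ - 1)(λ + 3)(λ + 4), so the eigenvalues are -4, -3, 1.
λ=-3: eigenvector (2, 0, 1).
λ=1: eigenvector (0, 1, -1).
λ=-4: eigenvector (1, 0, 0).
P = [[2, 0, 1], [0, 1, 0], [1, -1, 0]], D = diag(-3, 1, -4), P⁻¹ = [[0, 1, 1], [0, 1, 0], [1, -2, -2]].
L² = P·diag(9, 1, 16)·P⁻¹ = [[16, -14, -14], [0, 1, 0], [0, 8, 9]].
The requested entry is -14.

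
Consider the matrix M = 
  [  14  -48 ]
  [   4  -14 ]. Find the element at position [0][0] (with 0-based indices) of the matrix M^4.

16

Characteristic polynomial: s^2 - 4 = (s - 2)(s + 2), so the eigenvalues are -2, 2.
s=2: eigenvector (4, 1).
s=-2: eigenvector (3, 1).
P = [[4, 3], [1, 1]], D = diag(2, -2), P⁻¹ = [[1, -3], [-1, 4]].
M⁴ = P·diag(16, 16)·P⁻¹ = [[16, 0], [0, 16]].
The requested entry is 16.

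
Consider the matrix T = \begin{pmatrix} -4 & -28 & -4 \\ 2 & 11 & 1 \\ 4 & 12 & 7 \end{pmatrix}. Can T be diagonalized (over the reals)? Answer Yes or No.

No

Characteristic polynomial: p(r) = r^3 - 14r^2 + 65r - 100 = (r - 5)^2(r - 4).
r = 5 has algebraic multiplicity 2; rank(T − 5I) = 2, so geometric multiplicity = 1.
Geometric multiplicity < algebraic multiplicity, so T is not diagonalizable.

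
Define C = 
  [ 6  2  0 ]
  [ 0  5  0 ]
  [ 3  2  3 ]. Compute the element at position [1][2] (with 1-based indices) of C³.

182

Characteristic polynomial: t^3 - 14t^2 + 63t - 90 = (t - 6)(t - 5)(t - 3), so the eigenvalues are 3, 5, 6.
t=6: eigenvector (1, 0, 1).
t=5: eigenvector (-2, 1, -2).
t=3: eigenvector (0, 0, 1).
P = [[1, -2, 0], [0, 1, 0], [1, -2, 1]], D = diag(6, 5, 3), P⁻¹ = [[1, 2, 0], [0, 1, 0], [-1, 0, 1]].
C³ = P·diag(216, 125, 27)·P⁻¹ = [[216, 182, 0], [0, 125, 0], [189, 182, 27]].
The requested entry is 182.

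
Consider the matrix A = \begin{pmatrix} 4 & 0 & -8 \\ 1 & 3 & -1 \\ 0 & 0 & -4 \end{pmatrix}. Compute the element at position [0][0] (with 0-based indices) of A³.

Characteristic polynomial: s^3 - 3s^2 - 16s + 48 = (s - 4)(s - 3)(s + 4), so the eigenvalues are -4, 3, 4.
s=3: eigenvector (0, 1, 0).
s=4: eigenvector (1, 1, 0).
s=-4: eigenvector (1, 0, 1).
P = [[0, 1, 1], [1, 1, 0], [0, 0, 1]], D = diag(3, 4, -4), P⁻¹ = [[-1, 1, 1], [1, 0, -1], [0, 0, 1]].
A³ = P·diag(27, 64, -64)·P⁻¹ = [[64, 0, -128], [37, 27, -37], [0, 0, -64]].
The requested entry is 64.

64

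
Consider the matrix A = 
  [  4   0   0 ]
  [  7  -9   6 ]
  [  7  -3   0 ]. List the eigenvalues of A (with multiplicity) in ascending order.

Characteristic polynomial: p(r) = r^3 + 5r^2 - 18r - 72 = (r - 4)(r + 3)(r + 6).
Roots (with multiplicity): -6, -3, 4.

-6, -3, 4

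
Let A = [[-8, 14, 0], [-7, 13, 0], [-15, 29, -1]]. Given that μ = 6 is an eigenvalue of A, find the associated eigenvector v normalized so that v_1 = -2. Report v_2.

A − 6I = [[-14, 14, 0], [-7, 7, 0], [-15, 29, -7]].
Solving (A − 6I)v = 0 gives the eigenspace spanned by (-2, -2, -4).
With v_1 = -2, v = (-2, -2, -4), so v_2 = -2.

-2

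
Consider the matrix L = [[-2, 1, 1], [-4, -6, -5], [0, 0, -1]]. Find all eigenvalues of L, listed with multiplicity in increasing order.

Characteristic polynomial: p(λ) = λ^3 + 9λ^2 + 24λ + 16 = (λ + 1)(λ + 4)^2.
Roots (with multiplicity): -4, -4, -1.

-4, -4, -1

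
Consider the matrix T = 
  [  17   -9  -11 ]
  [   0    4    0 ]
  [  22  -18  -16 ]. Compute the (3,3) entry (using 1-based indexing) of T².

Characteristic polynomial: r^3 - 5r^2 - 26r + 120 = (r - 6)(r - 4)(r + 5), so the eigenvalues are -5, 4, 6.
r=6: eigenvector (1, 0, 1).
r=4: eigenvector (-1, 1, -2).
r=-5: eigenvector (1, 0, 2).
P = [[1, -1, 1], [0, 1, 0], [1, -2, 2]], D = diag(6, 4, -5), P⁻¹ = [[2, 0, -1], [0, 1, 0], [-1, 1, 1]].
T² = P·diag(36, 16, 25)·P⁻¹ = [[47, 9, -11], [0, 16, 0], [22, 18, 14]].
The requested entry is 14.

14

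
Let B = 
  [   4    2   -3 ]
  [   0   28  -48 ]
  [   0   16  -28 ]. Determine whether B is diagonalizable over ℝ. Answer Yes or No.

No

Characteristic polynomial: p(t) = t^3 - 4t^2 - 16t + 64 = (t - 4)^2(t + 4).
t = 4 has algebraic multiplicity 2; rank(B − 4I) = 2, so geometric multiplicity = 1.
Geometric multiplicity < algebraic multiplicity, so B is not diagonalizable.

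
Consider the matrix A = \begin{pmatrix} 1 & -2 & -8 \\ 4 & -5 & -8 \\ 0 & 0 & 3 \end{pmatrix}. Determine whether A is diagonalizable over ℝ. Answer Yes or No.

Yes

Characteristic polynomial: p(r) = r^3 + r^2 - 9r - 9 = (r - 3)(r + 1)(r + 3).
All 3 eigenvalues are distinct, so A is diagonalizable.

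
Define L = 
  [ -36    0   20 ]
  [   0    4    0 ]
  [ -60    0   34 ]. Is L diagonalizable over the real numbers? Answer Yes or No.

Yes

Characteristic polynomial: p(s) = s^3 - 2s^2 - 32s + 96 = (s - 4)^2(s + 6).
s = 4 has algebraic multiplicity 2; rank(L − 4I) = 1, so geometric multiplicity = 2.
Every eigenvalue has geometric = algebraic multiplicity, so L is diagonalizable.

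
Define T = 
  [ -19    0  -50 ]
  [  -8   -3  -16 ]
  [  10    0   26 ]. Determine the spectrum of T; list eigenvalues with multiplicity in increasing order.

Characteristic polynomial: p(s) = s^3 - 4s^2 - 15s + 18 = (s - 6)(s - 1)(s + 3).
Roots (with multiplicity): -3, 1, 6.

-3, 1, 6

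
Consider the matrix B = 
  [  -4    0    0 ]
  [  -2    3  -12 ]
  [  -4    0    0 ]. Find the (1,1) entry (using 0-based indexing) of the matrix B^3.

27

Characteristic polynomial: s^3 + s^2 - 12s = s(s - 3)(s + 4), so the eigenvalues are -4, 0, 3.
s=-4: eigenvector (1, 2, 1).
s=3: eigenvector (0, 1, 0).
s=0: eigenvector (0, -4, -1).
P = [[1, 0, 0], [2, 1, -4], [1, 0, -1]], D = diag(-4, 3, 0), P⁻¹ = [[1, 0, 0], [2, 1, -4], [1, 0, -1]].
B³ = P·diag(-64, 27, 0)·P⁻¹ = [[-64, 0, 0], [-74, 27, -108], [-64, 0, 0]].
The requested entry is 27.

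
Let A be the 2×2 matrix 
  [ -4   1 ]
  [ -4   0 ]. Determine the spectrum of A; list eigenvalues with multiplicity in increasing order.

Characteristic polynomial: p(r) = r^2 + 4r + 4 = (r + 2)^2.
Roots (with multiplicity): -2, -2.

-2, -2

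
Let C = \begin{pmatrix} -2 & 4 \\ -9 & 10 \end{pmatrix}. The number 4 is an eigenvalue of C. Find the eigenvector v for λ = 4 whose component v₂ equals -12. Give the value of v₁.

C − 4I = [[-6, 4], [-9, 6]].
Solving (C − 4I)v = 0 gives the eigenspace spanned by (-8, -12).
With v₂ = -12, v = (-8, -12), so v₁ = -8.

-8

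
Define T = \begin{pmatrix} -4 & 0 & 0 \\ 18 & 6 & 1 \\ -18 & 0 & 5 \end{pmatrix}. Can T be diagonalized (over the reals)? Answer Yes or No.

Yes

Characteristic polynomial: p(s) = s^3 - 7s^2 - 14s + 120 = (s - 6)(s - 5)(s + 4).
All 3 eigenvalues are distinct, so T is diagonalizable.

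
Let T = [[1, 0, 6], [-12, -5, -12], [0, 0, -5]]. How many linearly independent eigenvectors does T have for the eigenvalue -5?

2

T + 5I = [[6, 0, 6], [-12, 0, -12], [0, 0, 0]].
This matrix has rank 1, so its null space has dimension 3 − 1 = 2.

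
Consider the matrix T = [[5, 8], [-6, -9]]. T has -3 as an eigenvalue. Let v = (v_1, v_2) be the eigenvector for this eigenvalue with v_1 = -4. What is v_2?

T + 3I = [[8, 8], [-6, -6]].
Solving (T + 3I)v = 0 gives the eigenspace spanned by (-4, 4).
With v_1 = -4, v = (-4, 4), so v_2 = 4.

4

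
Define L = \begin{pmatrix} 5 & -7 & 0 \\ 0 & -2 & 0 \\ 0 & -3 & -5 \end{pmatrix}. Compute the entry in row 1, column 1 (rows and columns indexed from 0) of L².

4

Characteristic polynomial: r^3 + 2r^2 - 25r - 50 = (r - 5)(r + 2)(r + 5), so the eigenvalues are -5, -2, 5.
r=5: eigenvector (1, 0, 0).
r=-2: eigenvector (1, 1, -1).
r=-5: eigenvector (0, 0, 1).
P = [[1, 1, 0], [0, 1, 0], [0, -1, 1]], D = diag(5, -2, -5), P⁻¹ = [[1, -1, 0], [0, 1, 0], [0, 1, 1]].
L² = P·diag(25, 4, 25)·P⁻¹ = [[25, -21, 0], [0, 4, 0], [0, 21, 25]].
The requested entry is 4.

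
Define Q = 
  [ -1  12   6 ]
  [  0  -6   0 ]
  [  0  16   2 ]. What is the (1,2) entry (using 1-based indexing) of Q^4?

60

Characteristic polynomial: μ^3 + 5μ^2 - 8μ - 12 = (μ - 2)(μ + 1)(μ + 6), so the eigenvalues are -6, -1, 2.
μ=-6: eigenvector (0, 1, -2).
μ=-1: eigenvector (1, 0, 0).
μ=2: eigenvector (2, 0, 1).
P = [[0, 1, 2], [1, 0, 0], [-2, 0, 1]], D = diag(-6, -1, 2), P⁻¹ = [[0, 1, 0], [1, -4, -2], [0, 2, 1]].
Q⁴ = P·diag(1296, 1, 16)·P⁻¹ = [[1, 60, 30], [0, 1296, 0], [0, -2560, 16]].
The requested entry is 60.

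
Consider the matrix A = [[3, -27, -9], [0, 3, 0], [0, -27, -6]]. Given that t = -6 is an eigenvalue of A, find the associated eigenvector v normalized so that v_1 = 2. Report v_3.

2

A + 6I = [[9, -27, -9], [0, 9, 0], [0, -27, 0]].
Solving (A + 6I)v = 0 gives the eigenspace spanned by (2, 0, 2).
With v_1 = 2, v = (2, 0, 2), so v_3 = 2.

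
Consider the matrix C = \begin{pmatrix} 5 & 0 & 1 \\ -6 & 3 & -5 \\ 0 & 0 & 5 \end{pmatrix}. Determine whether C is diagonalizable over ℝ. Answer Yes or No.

No

Characteristic polynomial: p(s) = s^3 - 13s^2 + 55s - 75 = (s - 5)^2(s - 3).
s = 5 has algebraic multiplicity 2; rank(C − 5I) = 2, so geometric multiplicity = 1.
Geometric multiplicity < algebraic multiplicity, so C is not diagonalizable.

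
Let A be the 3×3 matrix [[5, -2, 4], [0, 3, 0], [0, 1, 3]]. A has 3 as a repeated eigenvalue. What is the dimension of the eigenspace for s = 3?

1

A − 3I = [[2, -2, 4], [0, 0, 0], [0, 1, 0]].
This matrix has rank 2, so its null space has dimension 3 − 2 = 1.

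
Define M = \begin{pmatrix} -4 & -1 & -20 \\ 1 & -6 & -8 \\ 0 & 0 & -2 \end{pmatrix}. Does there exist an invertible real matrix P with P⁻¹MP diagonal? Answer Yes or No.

Characteristic polynomial: p(s) = s^3 + 12s^2 + 45s + 50 = (s + 2)(s + 5)^2.
s = -5 has algebraic multiplicity 2; rank(M + 5I) = 2, so geometric multiplicity = 1.
Geometric multiplicity < algebraic multiplicity, so M is not diagonalizable.

No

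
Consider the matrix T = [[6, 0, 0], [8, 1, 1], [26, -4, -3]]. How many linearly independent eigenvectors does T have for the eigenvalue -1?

1

T + 1I = [[7, 0, 0], [8, 2, 1], [26, -4, -2]].
This matrix has rank 2, so its null space has dimension 3 − 2 = 1.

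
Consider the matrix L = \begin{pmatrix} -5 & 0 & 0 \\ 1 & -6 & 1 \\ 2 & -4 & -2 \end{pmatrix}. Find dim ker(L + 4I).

L + 4I = [[-1, 0, 0], [1, -2, 1], [2, -4, 2]].
This matrix has rank 2, so its null space has dimension 3 − 2 = 1.

1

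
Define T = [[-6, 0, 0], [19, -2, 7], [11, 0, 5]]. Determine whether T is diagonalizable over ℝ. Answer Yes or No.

Characteristic polynomial: p(r) = r^3 + 3r^2 - 28r - 60 = (r - 5)(r + 2)(r + 6).
All 3 eigenvalues are distinct, so T is diagonalizable.

Yes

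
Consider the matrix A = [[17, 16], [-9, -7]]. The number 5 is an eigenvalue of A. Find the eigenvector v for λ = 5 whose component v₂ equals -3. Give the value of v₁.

A − 5I = [[12, 16], [-9, -12]].
Solving (A − 5I)v = 0 gives the eigenspace spanned by (4, -3).
With v₂ = -3, v = (4, -3), so v₁ = 4.

4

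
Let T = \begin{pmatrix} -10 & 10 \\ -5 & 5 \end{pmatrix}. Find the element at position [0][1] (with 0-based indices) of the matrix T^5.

Characteristic polynomial: r^2 + 5r = r(r + 5), so the eigenvalues are -5, 0.
r=-5: eigenvector (2, 1).
r=0: eigenvector (-1, -1).
P = [[2, -1], [1, -1]], D = diag(-5, 0), P⁻¹ = [[1, -1], [1, -2]].
T⁵ = P·diag(-3125, 0)·P⁻¹ = [[-6250, 6250], [-3125, 3125]].
The requested entry is 6250.

6250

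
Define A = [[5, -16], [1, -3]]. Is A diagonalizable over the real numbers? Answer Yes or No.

Characteristic polynomial: p(t) = t^2 - 2t + 1 = (t - 1)^2.
t = 1 has algebraic multiplicity 2; rank(A − 1I) = 1, so geometric multiplicity = 1.
Geometric multiplicity < algebraic multiplicity, so A is not diagonalizable.

No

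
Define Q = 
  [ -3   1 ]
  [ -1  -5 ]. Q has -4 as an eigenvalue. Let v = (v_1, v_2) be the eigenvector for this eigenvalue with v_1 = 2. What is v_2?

-2

Q + 4I = [[1, 1], [-1, -1]].
Solving (Q + 4I)v = 0 gives the eigenspace spanned by (2, -2).
With v_1 = 2, v = (2, -2), so v_2 = -2.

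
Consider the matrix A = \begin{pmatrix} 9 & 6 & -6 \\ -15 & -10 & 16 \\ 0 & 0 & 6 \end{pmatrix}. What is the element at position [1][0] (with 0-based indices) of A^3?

Characteristic polynomial: λ^3 - 5λ^2 - 6λ = λ(λ - 6)(λ + 1), so the eigenvalues are -1, 0, 6.
λ=6: eigenvector (0, 1, 1).
λ=0: eigenvector (2, -3, 0).
λ=-1: eigenvector (3, -5, 0).
P = [[0, 2, 3], [1, -3, -5], [1, 0, 0]], D = diag(6, 0, -1), P⁻¹ = [[0, 0, 1], [5, 3, -3], [-3, -2, 2]].
A³ = P·diag(216, 0, -1)·P⁻¹ = [[9, 6, -6], [-15, -10, 226], [0, 0, 216]].
The requested entry is -15.

-15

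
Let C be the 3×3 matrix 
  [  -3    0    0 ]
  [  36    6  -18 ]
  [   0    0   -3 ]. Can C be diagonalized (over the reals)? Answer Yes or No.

Yes

Characteristic polynomial: p(μ) = μ^3 - 27μ - 54 = (μ - 6)(μ + 3)^2.
μ = -3 has algebraic multiplicity 2; rank(C + 3I) = 1, so geometric multiplicity = 2.
Every eigenvalue has geometric = algebraic multiplicity, so C is diagonalizable.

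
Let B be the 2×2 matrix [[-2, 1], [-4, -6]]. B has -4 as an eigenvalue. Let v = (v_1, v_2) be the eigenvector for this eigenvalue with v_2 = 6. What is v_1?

-3

B + 4I = [[2, 1], [-4, -2]].
Solving (B + 4I)v = 0 gives the eigenspace spanned by (-3, 6).
With v_2 = 6, v = (-3, 6), so v_1 = -3.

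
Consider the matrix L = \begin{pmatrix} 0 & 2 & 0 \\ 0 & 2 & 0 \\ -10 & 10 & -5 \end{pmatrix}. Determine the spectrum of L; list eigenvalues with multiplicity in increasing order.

Characteristic polynomial: p(t) = t^3 + 3t^2 - 10t = t(t - 2)(t + 5).
Roots (with multiplicity): -5, 0, 2.

-5, 0, 2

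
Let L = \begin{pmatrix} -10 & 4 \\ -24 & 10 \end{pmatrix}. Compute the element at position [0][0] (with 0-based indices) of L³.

Characteristic polynomial: r^2 - 4 = (r - 2)(r + 2), so the eigenvalues are -2, 2.
r=-2: eigenvector (-1, -2).
r=2: eigenvector (1, 3).
P = [[-1, 1], [-2, 3]], D = diag(-2, 2), P⁻¹ = [[-3, 1], [-2, 1]].
L³ = P·diag(-8, 8)·P⁻¹ = [[-40, 16], [-96, 40]].
The requested entry is -40.

-40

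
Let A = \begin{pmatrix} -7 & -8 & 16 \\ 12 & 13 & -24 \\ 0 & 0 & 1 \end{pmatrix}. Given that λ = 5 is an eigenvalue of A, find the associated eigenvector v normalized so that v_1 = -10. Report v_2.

15

A − 5I = [[-12, -8, 16], [12, 8, -24], [0, 0, -4]].
Solving (A − 5I)v = 0 gives the eigenspace spanned by (-10, 15, 0).
With v_1 = -10, v = (-10, 15, 0), so v_2 = 15.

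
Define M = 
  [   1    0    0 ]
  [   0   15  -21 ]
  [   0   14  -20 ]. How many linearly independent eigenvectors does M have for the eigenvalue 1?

M − 1I = [[0, 0, 0], [0, 14, -21], [0, 14, -21]].
This matrix has rank 1, so its null space has dimension 3 − 1 = 2.

2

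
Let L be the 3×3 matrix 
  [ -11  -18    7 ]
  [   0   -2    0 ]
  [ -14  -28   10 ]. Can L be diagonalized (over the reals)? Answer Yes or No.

Characteristic polynomial: p(t) = t^3 + 3t^2 - 10t - 24 = (t - 3)(t + 2)(t + 4).
All 3 eigenvalues are distinct, so L is diagonalizable.

Yes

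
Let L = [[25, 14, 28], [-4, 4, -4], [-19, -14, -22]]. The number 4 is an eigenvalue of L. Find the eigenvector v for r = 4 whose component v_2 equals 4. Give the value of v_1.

8

L − 4I = [[21, 14, 28], [-4, 0, -4], [-19, -14, -26]].
Solving (L − 4I)v = 0 gives the eigenspace spanned by (8, 4, -8).
With v_2 = 4, v = (8, 4, -8), so v_1 = 8.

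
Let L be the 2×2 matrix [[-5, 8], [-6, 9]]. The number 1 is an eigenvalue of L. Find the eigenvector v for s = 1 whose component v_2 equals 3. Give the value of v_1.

4

L − 1I = [[-6, 8], [-6, 8]].
Solving (L − 1I)v = 0 gives the eigenspace spanned by (4, 3).
With v_2 = 3, v = (4, 3), so v_1 = 4.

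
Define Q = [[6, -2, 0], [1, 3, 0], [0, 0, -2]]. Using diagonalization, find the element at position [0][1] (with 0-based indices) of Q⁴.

-738

Characteristic polynomial: t^3 - 7t^2 + 2t + 40 = (t - 5)(t - 4)(t + 2), so the eigenvalues are -2, 4, 5.
t=5: eigenvector (2, 1, 0).
t=4: eigenvector (-1, -1, 0).
t=-2: eigenvector (0, 0, 1).
P = [[2, -1, 0], [1, -1, 0], [0, 0, 1]], D = diag(5, 4, -2), P⁻¹ = [[1, -1, 0], [1, -2, 0], [0, 0, 1]].
Q⁴ = P·diag(625, 256, 16)·P⁻¹ = [[994, -738, 0], [369, -113, 0], [0, 0, 16]].
The requested entry is -738.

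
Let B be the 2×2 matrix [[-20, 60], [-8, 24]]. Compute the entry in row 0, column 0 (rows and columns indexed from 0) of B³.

-320

Characteristic polynomial: t^2 - 4t = t(t - 4), so the eigenvalues are 0, 4.
t=0: eigenvector (3, 1).
t=4: eigenvector (-5, -2).
P = [[3, -5], [1, -2]], D = diag(0, 4), P⁻¹ = [[2, -5], [1, -3]].
B³ = P·diag(0, 64)·P⁻¹ = [[-320, 960], [-128, 384]].
The requested entry is -320.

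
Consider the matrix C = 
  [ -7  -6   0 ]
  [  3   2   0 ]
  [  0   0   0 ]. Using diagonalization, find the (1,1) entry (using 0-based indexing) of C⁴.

Characteristic polynomial: s^3 + 5s^2 + 4s = s(s + 1)(s + 4), so the eigenvalues are -4, -1, 0.
s=-4: eigenvector (2, -1, 0).
s=-1: eigenvector (-1, 1, 0).
s=0: eigenvector (0, 0, 1).
P = [[2, -1, 0], [-1, 1, 0], [0, 0, 1]], D = diag(-4, -1, 0), P⁻¹ = [[1, 1, 0], [1, 2, 0], [0, 0, 1]].
C⁴ = P·diag(256, 1, 0)·P⁻¹ = [[511, 510, 0], [-255, -254, 0], [0, 0, 0]].
The requested entry is -254.

-254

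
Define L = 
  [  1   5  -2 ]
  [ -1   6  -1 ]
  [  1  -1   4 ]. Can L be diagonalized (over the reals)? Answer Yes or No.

Characteristic polynomial: p(r) = r^3 - 11r^2 + 40r - 48 = (r - 4)^2(r - 3).
r = 4 has algebraic multiplicity 2; rank(L − 4I) = 2, so geometric multiplicity = 1.
Geometric multiplicity < algebraic multiplicity, so L is not diagonalizable.

No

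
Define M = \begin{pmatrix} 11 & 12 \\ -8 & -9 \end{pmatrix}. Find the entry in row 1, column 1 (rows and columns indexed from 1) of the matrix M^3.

83

Characteristic polynomial: t^2 - 2t - 3 = (t - 3)(t + 1), so the eigenvalues are -1, 3.
t=3: eigenvector (3, -2).
t=-1: eigenvector (1, -1).
P = [[3, 1], [-2, -1]], D = diag(3, -1), P⁻¹ = [[1, 1], [-2, -3]].
M³ = P·diag(27, -1)·P⁻¹ = [[83, 84], [-56, -57]].
The requested entry is 83.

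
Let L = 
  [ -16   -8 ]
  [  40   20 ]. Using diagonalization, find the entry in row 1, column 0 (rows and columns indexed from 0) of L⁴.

2560

Characteristic polynomial: r^2 - 4r = r(r - 4), so the eigenvalues are 0, 4.
r=4: eigenvector (-2, 5).
r=0: eigenvector (1, -2).
P = [[-2, 1], [5, -2]], D = diag(4, 0), P⁻¹ = [[2, 1], [5, 2]].
L⁴ = P·diag(256, 0)·P⁻¹ = [[-1024, -512], [2560, 1280]].
The requested entry is 2560.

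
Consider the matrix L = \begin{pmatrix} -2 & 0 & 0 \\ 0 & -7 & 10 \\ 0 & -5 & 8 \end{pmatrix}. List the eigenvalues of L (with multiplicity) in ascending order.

Characteristic polynomial: p(r) = r^3 + r^2 - 8r - 12 = (r - 3)(r + 2)^2.
Roots (with multiplicity): -2, -2, 3.

-2, -2, 3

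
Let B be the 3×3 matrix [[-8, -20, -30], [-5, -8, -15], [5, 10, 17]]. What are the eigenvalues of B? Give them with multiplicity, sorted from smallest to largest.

Characteristic polynomial: p(t) = t^3 - t^2 - 8t + 12 = (t - 2)^2(t + 3).
Roots (with multiplicity): -3, 2, 2.

-3, 2, 2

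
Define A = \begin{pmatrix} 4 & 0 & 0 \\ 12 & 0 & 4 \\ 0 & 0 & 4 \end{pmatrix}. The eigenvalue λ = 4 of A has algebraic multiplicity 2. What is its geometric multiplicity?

A − 4I = [[0, 0, 0], [12, -4, 4], [0, 0, 0]].
This matrix has rank 1, so its null space has dimension 3 − 1 = 2.

2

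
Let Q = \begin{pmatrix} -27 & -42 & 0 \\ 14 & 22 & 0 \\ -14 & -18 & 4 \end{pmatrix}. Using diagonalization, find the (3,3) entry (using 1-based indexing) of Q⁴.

Characteristic polynomial: μ^3 + μ^2 - 26μ + 24 = (μ - 4)(μ - 1)(μ + 6), so the eigenvalues are -6, 1, 4.
μ=1: eigenvector (-3, 2, -2).
μ=4: eigenvector (0, 0, 1).
μ=-6: eigenvector (-2, 1, -1).
P = [[-3, 0, -2], [2, 0, 1], [-2, 1, -1]], D = diag(1, 4, -6), P⁻¹ = [[1, 2, 0], [0, 1, 1], [-2, -3, 0]].
Q⁴ = P·diag(1, 256, 1296)·P⁻¹ = [[5181, 7770, 0], [-2590, -3884, 0], [2590, 4140, 256]].
The requested entry is 256.

256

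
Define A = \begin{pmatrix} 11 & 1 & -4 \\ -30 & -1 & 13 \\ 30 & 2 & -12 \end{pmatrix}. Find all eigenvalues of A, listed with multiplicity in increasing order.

-4, 1, 1

Characteristic polynomial: p(μ) = μ^3 + 2μ^2 - 7μ + 4 = (μ - 1)^2(μ + 4).
Roots (with multiplicity): -4, 1, 1.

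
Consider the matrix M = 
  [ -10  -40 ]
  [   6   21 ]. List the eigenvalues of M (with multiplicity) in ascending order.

Characteristic polynomial: p(λ) = λ^2 - 11λ + 30 = (λ - 6)(λ - 5).
Roots (with multiplicity): 5, 6.

5, 6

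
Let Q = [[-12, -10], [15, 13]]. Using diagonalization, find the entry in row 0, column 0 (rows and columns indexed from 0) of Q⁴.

Characteristic polynomial: λ^2 - λ - 6 = (λ - 3)(λ + 2), so the eigenvalues are -2, 3.
λ=-2: eigenvector (-1, 1).
λ=3: eigenvector (-2, 3).
P = [[-1, -2], [1, 3]], D = diag(-2, 3), P⁻¹ = [[-3, -2], [1, 1]].
Q⁴ = P·diag(16, 81)·P⁻¹ = [[-114, -130], [195, 211]].
The requested entry is -114.

-114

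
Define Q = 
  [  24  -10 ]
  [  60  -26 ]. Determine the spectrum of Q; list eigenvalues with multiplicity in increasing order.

Characteristic polynomial: p(t) = t^2 + 2t - 24 = (t - 4)(t + 6).
Roots (with multiplicity): -6, 4.

-6, 4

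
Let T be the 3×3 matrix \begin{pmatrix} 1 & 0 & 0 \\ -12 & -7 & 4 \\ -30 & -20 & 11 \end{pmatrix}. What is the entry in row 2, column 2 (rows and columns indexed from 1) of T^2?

-31

Characteristic polynomial: μ^3 - 5μ^2 + 7μ - 3 = (μ - 3)(μ - 1)^2, so the eigenvalues are 1, 1, 3.
μ=1: eigenvector (1, 0, 3).
μ=1: eigenvector (0, 1, 2).
μ=3: eigenvector (0, 2, 5).
P = [[1, 0, 0], [0, 1, 2], [3, 2, 5]], D = diag(1, 1, 3), P⁻¹ = [[1, 0, 0], [6, 5, -2], [-3, -2, 1]].
T² = P·diag(1, 1, 9)·P⁻¹ = [[1, 0, 0], [-48, -31, 16], [-120, -80, 41]].
The requested entry is -31.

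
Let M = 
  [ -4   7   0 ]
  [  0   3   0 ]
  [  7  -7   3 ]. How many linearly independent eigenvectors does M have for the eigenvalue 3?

M − 3I = [[-7, 7, 0], [0, 0, 0], [7, -7, 0]].
This matrix has rank 1, so its null space has dimension 3 − 1 = 2.

2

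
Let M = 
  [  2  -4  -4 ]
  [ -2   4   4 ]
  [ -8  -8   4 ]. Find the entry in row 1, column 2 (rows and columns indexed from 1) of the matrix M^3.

176

Characteristic polynomial: μ^3 - 10μ^2 + 24μ = μ(μ - 6)(μ - 4), so the eigenvalues are 0, 4, 6.
μ=6: eigenvector (1, -1, 0).
μ=0: eigenvector (2, -1, 2).
μ=4: eigenvector (2, -2, 1).
P = [[1, 2, 2], [-1, -1, -2], [0, 2, 1]], D = diag(6, 0, 4), P⁻¹ = [[3, 2, -2], [1, 1, 0], [-2, -2, 1]].
M³ = P·diag(216, 0, 64)·P⁻¹ = [[392, 176, -304], [-392, -176, 304], [-128, -128, 64]].
The requested entry is 176.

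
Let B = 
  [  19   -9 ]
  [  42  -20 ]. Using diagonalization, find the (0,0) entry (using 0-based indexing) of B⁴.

-89

Characteristic polynomial: λ^2 + λ - 2 = (λ - 1)(λ + 2), so the eigenvalues are -2, 1.
λ=1: eigenvector (1, 2).
λ=-2: eigenvector (3, 7).
P = [[1, 3], [2, 7]], D = diag(1, -2), P⁻¹ = [[7, -3], [-2, 1]].
B⁴ = P·diag(1, 16)·P⁻¹ = [[-89, 45], [-210, 106]].
The requested entry is -89.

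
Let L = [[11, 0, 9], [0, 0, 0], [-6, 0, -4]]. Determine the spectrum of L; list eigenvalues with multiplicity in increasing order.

Characteristic polynomial: p(s) = s^3 - 7s^2 + 10s = s(s - 5)(s - 2).
Roots (with multiplicity): 0, 2, 5.

0, 2, 5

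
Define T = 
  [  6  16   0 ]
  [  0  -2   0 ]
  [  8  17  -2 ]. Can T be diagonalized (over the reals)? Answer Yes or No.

No

Characteristic polynomial: p(r) = r^3 - 2r^2 - 20r - 24 = (r - 6)(r + 2)^2.
r = -2 has algebraic multiplicity 2; rank(T + 2I) = 2, so geometric multiplicity = 1.
Geometric multiplicity < algebraic multiplicity, so T is not diagonalizable.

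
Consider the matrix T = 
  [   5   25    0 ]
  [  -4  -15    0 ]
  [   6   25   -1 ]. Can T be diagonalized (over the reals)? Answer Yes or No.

Characteristic polynomial: p(s) = s^3 + 11s^2 + 35s + 25 = (s + 1)(s + 5)^2.
s = -5 has algebraic multiplicity 2; rank(T + 5I) = 2, so geometric multiplicity = 1.
Geometric multiplicity < algebraic multiplicity, so T is not diagonalizable.

No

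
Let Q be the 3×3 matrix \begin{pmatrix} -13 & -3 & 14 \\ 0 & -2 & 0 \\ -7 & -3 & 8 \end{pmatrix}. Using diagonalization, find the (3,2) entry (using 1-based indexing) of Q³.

Characteristic polynomial: t^3 + 7t^2 + 4t - 12 = (t - 1)(t + 2)(t + 6), so the eigenvalues are -6, -2, 1.
t=-6: eigenvector (-2, 0, -1).
t=-2: eigenvector (1, 1, 1).
t=1: eigenvector (1, 0, 1).
P = [[-2, 1, 1], [0, 1, 0], [-1, 1, 1]], D = diag(-6, -2, 1), P⁻¹ = [[-1, 0, 1], [0, 1, 0], [-1, -1, 2]].
Q³ = P·diag(-216, -8, 1)·P⁻¹ = [[-433, -9, 434], [0, -8, 0], [-217, -9, 218]].
The requested entry is -9.

-9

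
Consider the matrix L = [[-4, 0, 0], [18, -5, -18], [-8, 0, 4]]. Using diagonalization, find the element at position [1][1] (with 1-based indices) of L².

Characteristic polynomial: λ^3 + 5λ^2 - 16λ - 80 = (λ - 4)(λ + 4)(λ + 5), so the eigenvalues are -5, -4, 4.
λ=-4: eigenvector (1, 0, 1).
λ=4: eigenvector (0, -2, 1).
λ=-5: eigenvector (0, 1, 0).
P = [[1, 0, 0], [0, -2, 1], [1, 1, 0]], D = diag(-4, 4, -5), P⁻¹ = [[1, 0, 0], [-1, 0, 1], [-2, 1, 2]].
L² = P·diag(16, 16, 25)·P⁻¹ = [[16, 0, 0], [-18, 25, 18], [0, 0, 16]].
The requested entry is 16.

16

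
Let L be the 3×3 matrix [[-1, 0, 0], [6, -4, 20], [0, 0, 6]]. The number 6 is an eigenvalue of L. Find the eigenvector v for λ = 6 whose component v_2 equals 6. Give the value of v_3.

L − 6I = [[-7, 0, 0], [6, -10, 20], [0, 0, 0]].
Solving (L − 6I)v = 0 gives the eigenspace spanned by (0, 6, 3).
With v_2 = 6, v = (0, 6, 3), so v_3 = 3.

3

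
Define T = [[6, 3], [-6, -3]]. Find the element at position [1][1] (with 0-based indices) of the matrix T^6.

Characteristic polynomial: μ^2 - 3μ = μ(μ - 3), so the eigenvalues are 0, 3.
μ=0: eigenvector (-1, 2).
μ=3: eigenvector (1, -1).
P = [[-1, 1], [2, -1]], D = diag(0, 3), P⁻¹ = [[1, 1], [2, 1]].
T⁶ = P·diag(0, 729)·P⁻¹ = [[1458, 729], [-1458, -729]].
The requested entry is -729.

-729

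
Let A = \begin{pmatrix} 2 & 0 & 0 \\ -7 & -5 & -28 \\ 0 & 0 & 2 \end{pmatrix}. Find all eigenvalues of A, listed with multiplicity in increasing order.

-5, 2, 2

Characteristic polynomial: p(λ) = λ^3 + λ^2 - 16λ + 20 = (λ - 2)^2(λ + 5).
Roots (with multiplicity): -5, 2, 2.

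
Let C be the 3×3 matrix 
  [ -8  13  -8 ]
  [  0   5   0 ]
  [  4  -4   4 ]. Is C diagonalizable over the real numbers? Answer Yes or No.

Characteristic polynomial: p(t) = t^3 - t^2 - 20t = t(t - 5)(t + 4).
All 3 eigenvalues are distinct, so C is diagonalizable.

Yes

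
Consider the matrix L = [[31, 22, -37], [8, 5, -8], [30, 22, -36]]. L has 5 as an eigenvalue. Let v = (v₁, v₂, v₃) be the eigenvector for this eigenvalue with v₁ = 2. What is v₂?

1

L − 5I = [[26, 22, -37], [8, 0, -8], [30, 22, -41]].
Solving (L − 5I)v = 0 gives the eigenspace spanned by (2, 1, 2).
With v₁ = 2, v = (2, 1, 2), so v₂ = 1.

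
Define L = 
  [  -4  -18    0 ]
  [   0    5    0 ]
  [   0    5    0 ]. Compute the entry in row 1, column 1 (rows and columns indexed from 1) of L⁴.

Characteristic polynomial: s^3 - s^2 - 20s = s(s - 5)(s + 4), so the eigenvalues are -4, 0, 5.
s=-4: eigenvector (1, 0, 0).
s=0: eigenvector (0, 0, 1).
s=5: eigenvector (-2, 1, 1).
P = [[1, 0, -2], [0, 0, 1], [0, 1, 1]], D = diag(-4, 0, 5), P⁻¹ = [[1, 2, 0], [0, -1, 1], [0, 1, 0]].
L⁴ = P·diag(256, 0, 625)·P⁻¹ = [[256, -738, 0], [0, 625, 0], [0, 625, 0]].
The requested entry is 256.

256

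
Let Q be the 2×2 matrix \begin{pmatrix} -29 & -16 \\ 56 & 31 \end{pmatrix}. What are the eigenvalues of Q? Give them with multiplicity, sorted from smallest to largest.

Characteristic polynomial: p(λ) = λ^2 - 2λ - 3 = (λ - 3)(λ + 1).
Roots (with multiplicity): -1, 3.

-1, 3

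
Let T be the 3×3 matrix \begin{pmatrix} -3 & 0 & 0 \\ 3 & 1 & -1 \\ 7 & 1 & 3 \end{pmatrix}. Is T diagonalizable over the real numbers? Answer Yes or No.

Characteristic polynomial: p(μ) = μ^3 - μ^2 - 8μ + 12 = (μ - 2)^2(μ + 3).
μ = 2 has algebraic multiplicity 2; rank(T − 2I) = 2, so geometric multiplicity = 1.
Geometric multiplicity < algebraic multiplicity, so T is not diagonalizable.

No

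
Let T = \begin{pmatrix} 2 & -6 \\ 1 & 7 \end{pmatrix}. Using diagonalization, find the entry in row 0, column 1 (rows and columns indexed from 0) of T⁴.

-2214

Characteristic polynomial: λ^2 - 9λ + 20 = (λ - 5)(λ - 4), so the eigenvalues are 4, 5.
λ=4: eigenvector (3, -1).
λ=5: eigenvector (-2, 1).
P = [[3, -2], [-1, 1]], D = diag(4, 5), P⁻¹ = [[1, 2], [1, 3]].
T⁴ = P·diag(256, 625)·P⁻¹ = [[-482, -2214], [369, 1363]].
The requested entry is -2214.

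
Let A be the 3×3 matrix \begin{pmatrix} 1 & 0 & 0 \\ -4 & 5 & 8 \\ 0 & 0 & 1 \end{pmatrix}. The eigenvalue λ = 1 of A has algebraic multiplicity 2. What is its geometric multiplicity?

2

A − 1I = [[0, 0, 0], [-4, 4, 8], [0, 0, 0]].
This matrix has rank 1, so its null space has dimension 3 − 1 = 2.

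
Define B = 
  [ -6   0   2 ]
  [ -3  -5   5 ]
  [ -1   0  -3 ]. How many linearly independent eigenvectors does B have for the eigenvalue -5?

B + 5I = [[-1, 0, 2], [-3, 0, 5], [-1, 0, 2]].
This matrix has rank 2, so its null space has dimension 3 − 2 = 1.

1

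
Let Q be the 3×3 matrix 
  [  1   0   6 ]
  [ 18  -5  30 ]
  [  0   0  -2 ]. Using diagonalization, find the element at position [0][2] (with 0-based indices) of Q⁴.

Characteristic polynomial: μ^3 + 6μ^2 + 3μ - 10 = (μ - 1)(μ + 2)(μ + 5), so the eigenvalues are -5, -2, 1.
μ=-2: eigenvector (-2, -2, 1).
μ=1: eigenvector (1, 3, 0).
μ=-5: eigenvector (0, -1, 0).
P = [[-2, 1, 0], [-2, 3, -1], [1, 0, 0]], D = diag(-2, 1, -5), P⁻¹ = [[0, 0, 1], [1, 0, 2], [3, -1, 4]].
Q⁴ = P·diag(16, 1, 625)·P⁻¹ = [[1, 0, -30], [-1872, 625, -2526], [0, 0, 16]].
The requested entry is -30.

-30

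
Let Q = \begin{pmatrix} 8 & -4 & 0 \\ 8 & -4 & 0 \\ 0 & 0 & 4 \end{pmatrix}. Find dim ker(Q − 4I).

2

Q − 4I = [[4, -4, 0], [8, -8, 0], [0, 0, 0]].
This matrix has rank 1, so its null space has dimension 3 − 1 = 2.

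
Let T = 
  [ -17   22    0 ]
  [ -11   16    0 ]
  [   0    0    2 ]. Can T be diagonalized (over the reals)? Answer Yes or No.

Characteristic polynomial: p(μ) = μ^3 - μ^2 - 32μ + 60 = (μ - 5)(μ - 2)(μ + 6).
All 3 eigenvalues are distinct, so T is diagonalizable.

Yes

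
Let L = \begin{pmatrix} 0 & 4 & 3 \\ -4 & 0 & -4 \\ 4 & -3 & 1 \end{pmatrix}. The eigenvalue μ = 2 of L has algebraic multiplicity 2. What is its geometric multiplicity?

L − 2I = [[-2, 4, 3], [-4, -2, -4], [4, -3, -1]].
This matrix has rank 2, so its null space has dimension 3 − 2 = 1.

1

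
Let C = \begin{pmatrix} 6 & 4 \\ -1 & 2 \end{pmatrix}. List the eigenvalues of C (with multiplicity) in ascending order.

Characteristic polynomial: p(λ) = λ^2 - 8λ + 16 = (λ - 4)^2.
Roots (with multiplicity): 4, 4.

4, 4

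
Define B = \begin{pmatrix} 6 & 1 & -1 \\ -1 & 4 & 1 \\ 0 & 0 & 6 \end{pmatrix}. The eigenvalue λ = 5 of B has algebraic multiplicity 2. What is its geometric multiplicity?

B − 5I = [[1, 1, -1], [-1, -1, 1], [0, 0, 1]].
This matrix has rank 2, so its null space has dimension 3 − 2 = 1.

1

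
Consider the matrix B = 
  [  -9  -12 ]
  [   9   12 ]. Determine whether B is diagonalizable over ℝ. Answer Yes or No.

Yes

Characteristic polynomial: p(λ) = λ^2 - 3λ = λ(λ - 3).
All 2 eigenvalues are distinct, so B is diagonalizable.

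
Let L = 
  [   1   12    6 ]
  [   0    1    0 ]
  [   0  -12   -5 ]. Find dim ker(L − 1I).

L − 1I = [[0, 12, 6], [0, 0, 0], [0, -12, -6]].
This matrix has rank 1, so its null space has dimension 3 − 1 = 2.

2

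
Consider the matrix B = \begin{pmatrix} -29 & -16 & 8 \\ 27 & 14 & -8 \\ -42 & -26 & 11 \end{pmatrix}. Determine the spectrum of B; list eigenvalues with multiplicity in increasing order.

Characteristic polynomial: p(t) = t^3 + 4t^2 - 11t - 30 = (t - 3)(t + 2)(t + 5).
Roots (with multiplicity): -5, -2, 3.

-5, -2, 3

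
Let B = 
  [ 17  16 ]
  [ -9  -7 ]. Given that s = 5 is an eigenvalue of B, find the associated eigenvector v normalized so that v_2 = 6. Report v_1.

-8

B − 5I = [[12, 16], [-9, -12]].
Solving (B − 5I)v = 0 gives the eigenspace spanned by (-8, 6).
With v_2 = 6, v = (-8, 6), so v_1 = -8.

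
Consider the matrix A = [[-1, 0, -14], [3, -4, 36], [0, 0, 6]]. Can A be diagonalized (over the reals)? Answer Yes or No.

Yes

Characteristic polynomial: p(t) = t^3 - t^2 - 26t - 24 = (t - 6)(t + 1)(t + 4).
All 3 eigenvalues are distinct, so A is diagonalizable.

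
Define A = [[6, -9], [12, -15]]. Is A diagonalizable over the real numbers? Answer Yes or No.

Characteristic polynomial: p(s) = s^2 + 9s + 18 = (s + 3)(s + 6).
All 2 eigenvalues are distinct, so A is diagonalizable.

Yes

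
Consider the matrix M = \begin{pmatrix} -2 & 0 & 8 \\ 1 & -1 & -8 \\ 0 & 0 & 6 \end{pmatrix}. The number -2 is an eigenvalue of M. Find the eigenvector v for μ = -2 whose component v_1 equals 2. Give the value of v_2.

-2

M + 2I = [[0, 0, 8], [1, 1, -8], [0, 0, 8]].
Solving (M + 2I)v = 0 gives the eigenspace spanned by (2, -2, 0).
With v_1 = 2, v = (2, -2, 0), so v_2 = -2.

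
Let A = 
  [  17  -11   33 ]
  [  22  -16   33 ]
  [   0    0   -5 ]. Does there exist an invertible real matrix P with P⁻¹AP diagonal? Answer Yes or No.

Characteristic polynomial: p(μ) = μ^3 + 4μ^2 - 35μ - 150 = (μ - 6)(μ + 5)^2.
μ = -5 has algebraic multiplicity 2; rank(A + 5I) = 1, so geometric multiplicity = 2.
Every eigenvalue has geometric = algebraic multiplicity, so A is diagonalizable.

Yes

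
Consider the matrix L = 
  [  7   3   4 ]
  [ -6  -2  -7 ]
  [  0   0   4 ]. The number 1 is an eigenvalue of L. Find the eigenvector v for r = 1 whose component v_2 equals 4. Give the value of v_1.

-2

L − 1I = [[6, 3, 4], [-6, -3, -7], [0, 0, 3]].
Solving (L − 1I)v = 0 gives the eigenspace spanned by (-2, 4, 0).
With v_2 = 4, v = (-2, 4, 0), so v_1 = -2.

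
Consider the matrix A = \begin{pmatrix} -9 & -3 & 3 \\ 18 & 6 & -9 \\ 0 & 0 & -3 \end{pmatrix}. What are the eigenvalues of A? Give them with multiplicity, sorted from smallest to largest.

-3, -3, 0

Characteristic polynomial: p(λ) = λ^3 + 6λ^2 + 9λ = λ(λ + 3)^2.
Roots (with multiplicity): -3, -3, 0.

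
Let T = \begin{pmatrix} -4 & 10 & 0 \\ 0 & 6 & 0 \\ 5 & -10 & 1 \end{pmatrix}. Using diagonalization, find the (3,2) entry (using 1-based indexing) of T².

Characteristic polynomial: λ^3 - 3λ^2 - 22λ + 24 = (λ - 6)(λ - 1)(λ + 4), so the eigenvalues are -4, 1, 6.
λ=6: eigenvector (1, 1, -1).
λ=-4: eigenvector (1, 0, -1).
λ=1: eigenvector (0, 0, 1).
P = [[1, 1, 0], [1, 0, 0], [-1, -1, 1]], D = diag(6, -4, 1), P⁻¹ = [[0, 1, 0], [1, -1, 0], [1, 0, 1]].
T² = P·diag(36, 16, 1)·P⁻¹ = [[16, 20, 0], [0, 36, 0], [-15, -20, 1]].
The requested entry is -20.

-20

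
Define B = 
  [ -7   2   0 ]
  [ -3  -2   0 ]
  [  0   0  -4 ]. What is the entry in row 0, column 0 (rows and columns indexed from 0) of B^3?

Characteristic polynomial: t^3 + 13t^2 + 56t + 80 = (t + 4)^2(t + 5), so the eigenvalues are -5, -4, -4.
t=-5: eigenvector (1, 1, 0).
t=-4: eigenvector (2, 3, 0).
t=-4: eigenvector (0, 0, 1).
P = [[1, 2, 0], [1, 3, 0], [0, 0, 1]], D = diag(-5, -4, -4), P⁻¹ = [[3, -2, 0], [-1, 1, 0], [0, 0, 1]].
B³ = P·diag(-125, -64, -64)·P⁻¹ = [[-247, 122, 0], [-183, 58, 0], [0, 0, -64]].
The requested entry is -247.

-247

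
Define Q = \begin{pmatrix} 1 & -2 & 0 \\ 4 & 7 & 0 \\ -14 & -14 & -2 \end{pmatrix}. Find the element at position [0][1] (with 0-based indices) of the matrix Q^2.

-16

Characteristic polynomial: μ^3 - 6μ^2 - μ + 30 = (μ - 5)(μ - 3)(μ + 2), so the eigenvalues are -2, 3, 5.
μ=5: eigenvector (1, -2, 2).
μ=3: eigenvector (1, -1, 0).
μ=-2: eigenvector (0, 0, 1).
P = [[1, 1, 0], [-2, -1, 0], [2, 0, 1]], D = diag(5, 3, -2), P⁻¹ = [[-1, -1, 0], [2, 1, 0], [2, 2, 1]].
Q² = P·diag(25, 9, 4)·P⁻¹ = [[-7, -16, 0], [32, 41, 0], [-42, -42, 4]].
The requested entry is -16.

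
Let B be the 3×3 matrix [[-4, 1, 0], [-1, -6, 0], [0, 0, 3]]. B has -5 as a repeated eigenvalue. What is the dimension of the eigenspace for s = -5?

B + 5I = [[1, 1, 0], [-1, -1, 0], [0, 0, 8]].
This matrix has rank 2, so its null space has dimension 3 − 2 = 1.

1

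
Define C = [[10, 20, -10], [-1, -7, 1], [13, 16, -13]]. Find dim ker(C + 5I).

C + 5I = [[15, 20, -10], [-1, -2, 1], [13, 16, -8]].
This matrix has rank 2, so its null space has dimension 3 − 2 = 1.

1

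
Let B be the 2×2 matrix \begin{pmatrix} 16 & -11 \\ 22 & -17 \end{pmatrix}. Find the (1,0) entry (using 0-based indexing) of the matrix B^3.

682

Characteristic polynomial: λ^2 + λ - 30 = (λ - 5)(λ + 6), so the eigenvalues are -6, 5.
λ=-6: eigenvector (-1, -2).
λ=5: eigenvector (1, 1).
P = [[-1, 1], [-2, 1]], D = diag(-6, 5), P⁻¹ = [[1, -1], [2, -1]].
B³ = P·diag(-216, 125)·P⁻¹ = [[466, -341], [682, -557]].
The requested entry is 682.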